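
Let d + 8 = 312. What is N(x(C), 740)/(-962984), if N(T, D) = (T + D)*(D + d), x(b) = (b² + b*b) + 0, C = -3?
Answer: -98919/120373 ≈ -0.82177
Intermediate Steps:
d = 304 (d = -8 + 312 = 304)
x(b) = 2*b² (x(b) = (b² + b²) + 0 = 2*b² + 0 = 2*b²)
N(T, D) = (304 + D)*(D + T) (N(T, D) = (T + D)*(D + 304) = (D + T)*(304 + D) = (304 + D)*(D + T))
N(x(C), 740)/(-962984) = (740² + 304*740 + 304*(2*(-3)²) + 740*(2*(-3)²))/(-962984) = (547600 + 224960 + 304*(2*9) + 740*(2*9))*(-1/962984) = (547600 + 224960 + 304*18 + 740*18)*(-1/962984) = (547600 + 224960 + 5472 + 13320)*(-1/962984) = 791352*(-1/962984) = -98919/120373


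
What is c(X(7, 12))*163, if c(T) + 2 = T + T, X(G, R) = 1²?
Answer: 0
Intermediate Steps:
X(G, R) = 1
c(T) = -2 + 2*T (c(T) = -2 + (T + T) = -2 + 2*T)
c(X(7, 12))*163 = (-2 + 2*1)*163 = (-2 + 2)*163 = 0*163 = 0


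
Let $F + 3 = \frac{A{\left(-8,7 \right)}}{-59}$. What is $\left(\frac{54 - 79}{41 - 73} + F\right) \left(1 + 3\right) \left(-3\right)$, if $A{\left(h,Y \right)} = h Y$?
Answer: $\frac{7191}{472} \approx 15.235$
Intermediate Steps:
$A{\left(h,Y \right)} = Y h$
$F = - \frac{121}{59}$ ($F = -3 + \frac{7 \left(-8\right)}{-59} = -3 - - \frac{56}{59} = -3 + \frac{56}{59} = - \frac{121}{59} \approx -2.0508$)
$\left(\frac{54 - 79}{41 - 73} + F\right) \left(1 + 3\right) \left(-3\right) = \left(\frac{54 - 79}{41 - 73} - \frac{121}{59}\right) \left(1 + 3\right) \left(-3\right) = \left(- \frac{25}{-32} - \frac{121}{59}\right) 4 \left(-3\right) = \left(\left(-25\right) \left(- \frac{1}{32}\right) - \frac{121}{59}\right) \left(-12\right) = \left(\frac{25}{32} - \frac{121}{59}\right) \left(-12\right) = \left(- \frac{2397}{1888}\right) \left(-12\right) = \frac{7191}{472}$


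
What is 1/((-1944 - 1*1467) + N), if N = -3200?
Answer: -1/6611 ≈ -0.00015126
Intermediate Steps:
1/((-1944 - 1*1467) + N) = 1/((-1944 - 1*1467) - 3200) = 1/((-1944 - 1467) - 3200) = 1/(-3411 - 3200) = 1/(-6611) = -1/6611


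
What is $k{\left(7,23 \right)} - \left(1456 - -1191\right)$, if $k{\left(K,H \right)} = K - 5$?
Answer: $-2645$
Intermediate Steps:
$k{\left(K,H \right)} = -5 + K$
$k{\left(7,23 \right)} - \left(1456 - -1191\right) = \left(-5 + 7\right) - \left(1456 - -1191\right) = 2 - \left(1456 + 1191\right) = 2 - 2647 = -2645$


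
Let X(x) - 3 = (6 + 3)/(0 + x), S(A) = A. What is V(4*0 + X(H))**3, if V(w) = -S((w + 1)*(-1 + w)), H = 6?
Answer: -456533/64 ≈ -7133.3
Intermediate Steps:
X(x) = 3 + 9/x (X(x) = 3 + (6 + 3)/(0 + x) = 3 + 9/x)
V(w) = -(1 + w)*(-1 + w) (V(w) = -(w + 1)*(-1 + w) = -(1 + w)*(-1 + w))
V(4*0 + X(H))**3 = (1 - (4*0 + (3 + 9/6))**2)**3 = (1 - (0 + (3 + 9*(1/6)))**2)**3 = (1 - (0 + (3 + 3/2))**2)**3 = (1 - (0 + 9/2)**2)**3 = (1 - (9/2)**2)**3 = (1 - 1*81/4)**3 = (1 - 81/4)**3 = (-77/4)**3 = -456533/64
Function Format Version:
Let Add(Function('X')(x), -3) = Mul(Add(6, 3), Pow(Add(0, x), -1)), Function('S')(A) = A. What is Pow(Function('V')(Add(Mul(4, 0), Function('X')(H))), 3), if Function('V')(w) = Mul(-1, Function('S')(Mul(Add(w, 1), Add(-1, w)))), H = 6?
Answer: Rational(-456533, 64) ≈ -7133.3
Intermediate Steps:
Function('X')(x) = Add(3, Mul(9, Pow(x, -1))) (Function('X')(x) = Add(3, Mul(Add(6, 3), Pow(Add(0, x), -1))) = Add(3, Mul(9, Pow(x, -1))))
Function('V')(w) = Mul(-1, Add(1, w), Add(-1, w)) (Function('V')(w) = Mul(-1, Mul(Add(w, 1), Add(-1, w))) = Mul(-1, Mul(Add(1, w), Add(-1, w))) = Mul(-1, Add(1, w), Add(-1, w)))
Pow(Function('V')(Add(Mul(4, 0), Function('X')(H))), 3) = Pow(Add(1, Mul(-1, Pow(Add(Mul(4, 0), Add(3, Mul(9, Pow(6, -1)))), 2))), 3) = Pow(Add(1, Mul(-1, Pow(Add(0, Add(3, Mul(9, Rational(1, 6)))), 2))), 3) = Pow(Add(1, Mul(-1, Pow(Add(0, Add(3, Rational(3, 2))), 2))), 3) = Pow(Add(1, Mul(-1, Pow(Add(0, Rational(9, 2)), 2))), 3) = Pow(Add(1, Mul(-1, Pow(Rational(9, 2), 2))), 3) = Pow(Add(1, Mul(-1, Rational(81, 4))), 3) = Pow(Add(1, Rational(-81, 4)), 3) = Pow(Rational(-77, 4), 3) = Rational(-456533, 64)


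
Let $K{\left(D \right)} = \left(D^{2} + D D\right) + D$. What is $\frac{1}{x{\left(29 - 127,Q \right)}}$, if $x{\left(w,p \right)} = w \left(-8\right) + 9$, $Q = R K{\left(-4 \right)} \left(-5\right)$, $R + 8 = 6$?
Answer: $\frac{1}{793} \approx 0.001261$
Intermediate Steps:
$R = -2$ ($R = -8 + 6 = -2$)
$K{\left(D \right)} = D + 2 D^{2}$ ($K{\left(D \right)} = \left(D^{2} + D^{2}\right) + D = 2 D^{2} + D = D + 2 D^{2}$)
$Q = 280$ ($Q = - 2 \left(- 4 \left(1 + 2 \left(-4\right)\right)\right) \left(-5\right) = - 2 \left(- 4 \left(1 - 8\right)\right) \left(-5\right) = - 2 \left(\left(-4\right) \left(-7\right)\right) \left(-5\right) = \left(-2\right) 28 \left(-5\right) = \left(-56\right) \left(-5\right) = 280$)
$x{\left(w,p \right)} = 9 - 8 w$ ($x{\left(w,p \right)} = - 8 w + 9 = 9 - 8 w$)
$\frac{1}{x{\left(29 - 127,Q \right)}} = \frac{1}{9 - 8 \left(29 - 127\right)} = \frac{1}{9 - -784} = \frac{1}{9 + 784} = \frac{1}{793}$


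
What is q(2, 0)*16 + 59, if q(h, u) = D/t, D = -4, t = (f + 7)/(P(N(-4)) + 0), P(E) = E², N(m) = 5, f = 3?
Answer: -101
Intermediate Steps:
t = ⅖ (t = (3 + 7)/(5² + 0) = 10/(25 + 0) = 10/25 = 10*(1/25) = ⅖ ≈ 0.40000)
q(h, u) = -10 (q(h, u) = -4/⅖ = -4*5/2 = -10)
q(2, 0)*16 + 59 = -10*16 + 59 = -160 + 59 = -101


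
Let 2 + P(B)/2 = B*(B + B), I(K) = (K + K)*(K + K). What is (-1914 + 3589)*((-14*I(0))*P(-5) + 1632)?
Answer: 2733600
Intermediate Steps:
I(K) = 4*K² (I(K) = (2*K)*(2*K) = 4*K²)
P(B) = -4 + 4*B² (P(B) = -4 + 2*(B*(B + B)) = -4 + 2*(B*(2*B)) = -4 + 2*(2*B²) = -4 + 4*B²)
(-1914 + 3589)*((-14*I(0))*P(-5) + 1632) = (-1914 + 3589)*((-56*0²)*(-4 + 4*(-5)²) + 1632) = 1675*((-56*0)*(-4 + 4*25) + 1632) = 1675*((-14*0)*(-4 + 100) + 1632) = 1675*(0*96 + 1632) = 1675*(0 + 1632) = 1675*1632 = 2733600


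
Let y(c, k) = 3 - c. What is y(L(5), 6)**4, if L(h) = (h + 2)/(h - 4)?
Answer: 256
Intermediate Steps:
L(h) = (2 + h)/(-4 + h)
y(L(5), 6)**4 = (3 - (2 + 5)/(-4 + 5))**4 = (3 - 7/1)**4 = (3 - 7)**4 = (-4)**4 = 256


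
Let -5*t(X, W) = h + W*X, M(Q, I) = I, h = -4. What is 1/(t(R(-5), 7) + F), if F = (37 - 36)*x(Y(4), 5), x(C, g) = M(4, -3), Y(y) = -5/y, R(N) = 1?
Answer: -5/18 ≈ -0.27778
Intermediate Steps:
x(C, g) = -3
t(X, W) = ⅘ - W*X/5 (t(X, W) = -(-4 + W*X)/5 = ⅘ - W*X/5)
F = -3 (F = (37 - 36)*(-3) = 1*(-3) = -3)
1/(t(R(-5), 7) + F) = 1/((⅘ - ⅕*7*1) - 3) = 1/((⅘ - 7/5) - 3) = 1/(-⅗ - 3) = 1/(-18/5) = -5/18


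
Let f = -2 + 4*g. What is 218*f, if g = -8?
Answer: -7412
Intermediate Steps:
f = -34 (f = -2 + 4*(-8) = -2 - 32 = -34)
218*f = 218*(-34) = -7412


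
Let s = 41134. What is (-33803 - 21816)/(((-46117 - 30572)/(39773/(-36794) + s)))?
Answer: 28058758828879/940565022 ≈ 29832.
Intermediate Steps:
(-33803 - 21816)/(((-46117 - 30572)/(39773/(-36794) + s))) = (-33803 - 21816)/(((-46117 - 30572)/(39773/(-36794) + 41134))) = -55619/((-76689/(39773*(-1/36794) + 41134))) = -55619/((-76689/(-39773/36794 + 41134))) = -55619/((-76689/1513444623/36794)) = -55619/((-76689*36794/1513444623)) = -55619/(-940565022/504481541) = -55619*(-504481541/940565022) = 28058758828879/940565022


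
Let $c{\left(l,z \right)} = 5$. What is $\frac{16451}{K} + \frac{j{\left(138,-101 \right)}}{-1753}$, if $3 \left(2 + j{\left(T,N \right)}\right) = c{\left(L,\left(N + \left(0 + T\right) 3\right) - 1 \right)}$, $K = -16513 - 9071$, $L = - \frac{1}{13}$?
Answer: $- \frac{9610025}{14949584} \approx -0.64283$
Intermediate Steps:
$L = - \frac{1}{13}$ ($L = \left(-1\right) \frac{1}{13} = - \frac{1}{13} \approx -0.076923$)
$K = -25584$
$j{\left(T,N \right)} = - \frac{1}{3}$ ($j{\left(T,N \right)} = -2 + \frac{1}{3} \cdot 5 = -2 + \frac{5}{3} = - \frac{1}{3}$)
$\frac{16451}{K} + \frac{j{\left(138,-101 \right)}}{-1753} = \frac{16451}{-25584} - \frac{1}{3 \left(-1753\right)} = 16451 \left(- \frac{1}{25584}\right) - - \frac{1}{5259} = - \frac{16451}{25584} + \frac{1}{5259} = - \frac{9610025}{14949584}$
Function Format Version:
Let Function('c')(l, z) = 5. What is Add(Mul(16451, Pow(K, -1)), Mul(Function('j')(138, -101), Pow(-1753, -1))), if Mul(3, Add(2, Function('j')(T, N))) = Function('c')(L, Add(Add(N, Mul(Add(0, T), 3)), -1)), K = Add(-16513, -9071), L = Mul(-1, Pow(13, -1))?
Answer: Rational(-9610025, 14949584) ≈ -0.64283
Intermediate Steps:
L = Rational(-1, 13) (L = Mul(-1, Rational(1, 13)) = Rational(-1, 13) ≈ -0.076923)
K = -25584
Function('j')(T, N) = Rational(-1, 3) (Function('j')(T, N) = Add(-2, Mul(Rational(1, 3), 5)) = Add(-2, Rational(5, 3)) = Rational(-1, 3))
Add(Mul(16451, Pow(K, -1)), Mul(Function('j')(138, -101), Pow(-1753, -1))) = Add(Mul(16451, Pow(-25584, -1)), Mul(Rational(-1, 3), Pow(-1753, -1))) = Add(Mul(16451, Rational(-1, 25584)), Mul(Rational(-1, 3), Rational(-1, 1753))) = Add(Rational(-16451, 25584), Rational(1, 5259)) = Rational(-9610025, 14949584)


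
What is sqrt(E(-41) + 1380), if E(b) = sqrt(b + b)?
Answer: sqrt(1380 + I*sqrt(82)) ≈ 37.149 + 0.1219*I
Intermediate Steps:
E(b) = sqrt(2)*sqrt(b) (E(b) = sqrt(2*b) = sqrt(2)*sqrt(b))
sqrt(E(-41) + 1380) = sqrt(sqrt(2)*sqrt(-41) + 1380) = sqrt(sqrt(2)*(I*sqrt(41)) + 1380) = sqrt(I*sqrt(82) + 1380) = sqrt(1380 + I*sqrt(82))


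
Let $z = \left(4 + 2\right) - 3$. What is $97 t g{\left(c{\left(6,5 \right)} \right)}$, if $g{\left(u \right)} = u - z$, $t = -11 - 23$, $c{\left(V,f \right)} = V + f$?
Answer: $-26384$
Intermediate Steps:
$z = 3$ ($z = 6 - 3 = 3$)
$t = -34$ ($t = -11 - 23 = -34$)
$g{\left(u \right)} = -3 + u$ ($g{\left(u \right)} = u - 3 = -3 + u$)
$97 t g{\left(c{\left(6,5 \right)} \right)} = 97 \left(-34\right) \left(-3 + \left(6 + 5\right)\right) = - 3298 \left(-3 + 11\right) = \left(-3298\right) 8 = -26384$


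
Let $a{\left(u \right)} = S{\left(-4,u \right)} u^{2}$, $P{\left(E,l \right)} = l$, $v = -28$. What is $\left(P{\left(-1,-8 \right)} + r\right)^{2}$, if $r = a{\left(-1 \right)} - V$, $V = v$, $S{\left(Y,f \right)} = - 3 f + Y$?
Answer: $361$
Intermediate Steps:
$S{\left(Y,f \right)} = Y - 3 f$
$V = -28$
$a{\left(u \right)} = u^{2} \left(-4 - 3 u\right)$ ($a{\left(u \right)} = \left(-4 - 3 u\right) u^{2} = u^{2} \left(-4 - 3 u\right)$)
$r = 27$ ($r = \left(-1\right)^{2} \left(-4 - -3\right) - -28 = 1 \left(-4 + 3\right) + 28 = 1 \left(-1\right) + 28 = -1 + 28 = 27$)
$\left(P{\left(-1,-8 \right)} + r\right)^{2} = \left(-8 + 27\right)^{2} = 19^{2} = 361$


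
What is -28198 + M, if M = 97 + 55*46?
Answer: -25571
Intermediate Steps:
M = 2627 (M = 97 + 2530 = 2627)
-28198 + M = -28198 + 2627 = -25571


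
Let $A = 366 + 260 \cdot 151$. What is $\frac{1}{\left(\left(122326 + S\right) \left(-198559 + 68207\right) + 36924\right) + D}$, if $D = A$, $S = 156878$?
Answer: $- \frac{1}{36394723258} \approx -2.7477 \cdot 10^{-11}$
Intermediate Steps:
$A = 39626$ ($A = 366 + 39260 = 39626$)
$D = 39626$
$\frac{1}{\left(\left(122326 + S\right) \left(-198559 + 68207\right) + 36924\right) + D} = \frac{1}{\left(\left(122326 + 156878\right) \left(-198559 + 68207\right) + 36924\right) + 39626} = \frac{1}{\left(279204 \left(-130352\right) + 36924\right) + 39626} = \frac{1}{\left(-36394799808 + 36924\right) + 39626} = \frac{1}{-36394762884 + 39626} = \frac{1}{-36394723258} = - \frac{1}{36394723258}$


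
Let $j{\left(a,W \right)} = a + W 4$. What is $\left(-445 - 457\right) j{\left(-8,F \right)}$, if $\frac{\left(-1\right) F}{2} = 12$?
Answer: $93808$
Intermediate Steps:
$F = -24$ ($F = \left(-2\right) 12 = -24$)
$j{\left(a,W \right)} = a + 4 W$
$\left(-445 - 457\right) j{\left(-8,F \right)} = \left(-445 - 457\right) \left(-8 + 4 \left(-24\right)\right) = - 902 \left(-8 - 96\right) = \left(-902\right) \left(-104\right) = 93808$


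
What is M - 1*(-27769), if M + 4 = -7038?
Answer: 20727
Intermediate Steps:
M = -7042 (M = -4 - 7038 = -7042)
M - 1*(-27769) = -7042 - 1*(-27769) = -7042 + 27769 = 20727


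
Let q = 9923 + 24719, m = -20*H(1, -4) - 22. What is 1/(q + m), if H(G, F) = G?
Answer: 1/34600 ≈ 2.8902e-5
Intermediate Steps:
m = -42 (m = -20*1 - 22 = -20 - 22 = -42)
q = 34642
1/(q + m) = 1/(34642 - 42) = 1/34600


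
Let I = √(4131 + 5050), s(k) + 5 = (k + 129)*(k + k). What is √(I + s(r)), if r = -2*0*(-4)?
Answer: √(-5 + √9181) ≈ 9.5298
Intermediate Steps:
r = 0 (r = 0*(-4) = 0)
s(k) = -5 + 2*k*(129 + k) (s(k) = -5 + (k + 129)*(k + k) = -5 + (129 + k)*(2*k) = -5 + 2*k*(129 + k))
I = √9181 ≈ 95.818
√(I + s(r)) = √(√9181 + (-5 + 2*0² + 258*0)) = √(√9181 + (-5 + 2*0 + 0)) = √(√9181 + (-5 + 0 + 0)) = √(√9181 - 5) = √(-5 + √9181)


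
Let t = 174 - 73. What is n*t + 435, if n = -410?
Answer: -40975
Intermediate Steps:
t = 101
n*t + 435 = -410*101 + 435 = -41410 + 435 = -40975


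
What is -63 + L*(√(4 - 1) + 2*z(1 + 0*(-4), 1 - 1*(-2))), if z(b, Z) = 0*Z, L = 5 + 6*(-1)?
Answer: -63 - √3 ≈ -64.732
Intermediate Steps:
L = -1 (L = 5 - 6 = -1)
z(b, Z) = 0
-63 + L*(√(4 - 1) + 2*z(1 + 0*(-4), 1 - 1*(-2))) = -63 - (√(4 - 1) + 2*0) = -63 - (√3 + 0) = -63 - √3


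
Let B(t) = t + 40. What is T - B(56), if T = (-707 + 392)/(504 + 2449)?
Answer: -283803/2953 ≈ -96.107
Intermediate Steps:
B(t) = 40 + t
T = -315/2953 ≈ -0.10667
T - B(56) = -315/2953 - (40 + 56) = -315/2953 - 1*96 = -315/2953 - 96 = -283803/2953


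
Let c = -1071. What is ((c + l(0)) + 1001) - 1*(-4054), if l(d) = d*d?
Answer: 3984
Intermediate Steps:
l(d) = d²
((c + l(0)) + 1001) - 1*(-4054) = ((-1071 + 0²) + 1001) - 1*(-4054) = ((-1071 + 0) + 1001) + 4054 = (-1071 + 1001) + 4054 = -70 + 4054 = 3984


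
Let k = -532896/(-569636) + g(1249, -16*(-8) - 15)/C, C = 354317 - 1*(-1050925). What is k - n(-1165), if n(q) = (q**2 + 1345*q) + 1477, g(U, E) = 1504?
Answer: 20834794223323219/100059553989 ≈ 2.0822e+5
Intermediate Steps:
C = 1405242 (C = 354317 + 1050925 = 1405242)
n(q) = 1477 + q**2 + 1345*q
k = 93713071672/100059553989 (k = -532896/(-569636) + 1504/1405242 = -532896*(-1/569636) + 1504*(1/1405242) = 133224/142409 + 752/702621 = 93713071672/100059553989 ≈ 0.93657)
k - n(-1165) = 93713071672/100059553989 - (1477 + (-1165)**2 + 1345*(-1165)) = 93713071672/100059553989 - (1477 + 1357225 - 1566925) = 93713071672/100059553989 - 1*(-208223) = 93713071672/100059553989 + 208223 = 20834794223323219/100059553989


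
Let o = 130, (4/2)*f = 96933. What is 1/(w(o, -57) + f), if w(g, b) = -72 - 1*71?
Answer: 2/96647 ≈ 2.0694e-5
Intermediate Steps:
f = 96933/2 (f = (½)*96933 = 96933/2 ≈ 48467.)
w(g, b) = -143 (w(g, b) = -72 - 71 = -143)
1/(w(o, -57) + f) = 1/(-143 + 96933/2) = 1/(96647/2) = 2/96647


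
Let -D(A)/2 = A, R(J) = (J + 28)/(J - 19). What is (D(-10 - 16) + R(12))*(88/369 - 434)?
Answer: -5762088/287 ≈ -20077.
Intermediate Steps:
R(J) = (28 + J)/(-19 + J)
D(A) = -2*A
(D(-10 - 16) + R(12))*(88/369 - 434) = (-2*(-10 - 16) + (28 + 12)/(-19 + 12))*(88/369 - 434) = (-2*(-26) + 40/(-7))*(88*(1/369) - 434) = (52 - 1/7*40)*(88/369 - 434) = (52 - 40/7)*(-160058/369) = (324/7)*(-160058/369) = -5762088/287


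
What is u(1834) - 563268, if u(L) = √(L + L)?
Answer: -563268 + 2*√917 ≈ -5.6321e+5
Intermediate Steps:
u(L) = √2*√L (u(L) = √(2*L) = √2*√L)
u(1834) - 563268 = √2*√1834 - 563268 = 2*√917 - 563268 = -563268 + 2*√917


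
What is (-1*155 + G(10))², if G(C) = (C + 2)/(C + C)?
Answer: 595984/25 ≈ 23839.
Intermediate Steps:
G(C) = (2 + C)/(2*C) (G(C) = (2 + C)/((2*C)) = (2 + C)*(1/(2*C)) = (2 + C)/(2*C))
(-1*155 + G(10))² = (-1*155 + (½)*(2 + 10)/10)² = (-155 + (½)*(⅒)*12)² = (-155 + ⅗)² = (-772/5)² = 595984/25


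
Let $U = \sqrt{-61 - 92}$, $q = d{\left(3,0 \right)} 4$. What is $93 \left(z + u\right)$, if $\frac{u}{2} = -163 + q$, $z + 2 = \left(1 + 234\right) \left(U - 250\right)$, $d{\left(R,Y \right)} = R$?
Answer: $-5492022 + 65565 i \sqrt{17} \approx -5.492 \cdot 10^{6} + 2.7033 \cdot 10^{5} i$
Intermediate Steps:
$q = 12$ ($q = 3 \cdot 4 = 12$)
$U = 3 i \sqrt{17}$ ($U = \sqrt{-153} = 3 i \sqrt{17} \approx 12.369 i$)
$z = -58752 + 705 i \sqrt{17}$ ($z = -2 + \left(1 + 234\right) \left(3 i \sqrt{17} - 250\right) = -2 + 235 \left(-250 + 3 i \sqrt{17}\right) = -2 - \left(58750 - 705 i \sqrt{17}\right) = -58752 + 705 i \sqrt{17} \approx -58752.0 + 2906.8 i$)
$u = -302$ ($u = 2 \left(-163 + 12\right) = 2 \left(-151\right) = -302$)
$93 \left(z + u\right) = 93 \left(\left(-58752 + 705 i \sqrt{17}\right) - 302\right) = 93 \left(-59054 + 705 i \sqrt{17}\right) = -5492022 + 65565 i \sqrt{17}$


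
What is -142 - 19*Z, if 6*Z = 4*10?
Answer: -806/3 ≈ -268.67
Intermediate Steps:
Z = 20/3 (Z = (4*10)/6 = (⅙)*40 = 20/3 ≈ 6.6667)
-142 - 19*Z = -142 - 19*20/3 = -142 - 380/3 = -806/3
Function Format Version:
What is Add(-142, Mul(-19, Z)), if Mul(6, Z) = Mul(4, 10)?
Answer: Rational(-806, 3) ≈ -268.67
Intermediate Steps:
Z = Rational(20, 3) (Z = Mul(Rational(1, 6), Mul(4, 10)) = Mul(Rational(1, 6), 40) = Rational(20, 3) ≈ 6.6667)
Add(-142, Mul(-19, Z)) = Add(-142, Mul(-19, Rational(20, 3))) = Add(-142, Rational(-380, 3)) = Rational(-806, 3)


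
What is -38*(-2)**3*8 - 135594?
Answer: -133162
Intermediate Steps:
-38*(-2)**3*8 - 135594 = -38*(-8)*8 - 135594 = 304*8 - 135594 = 2432 - 135594 = -133162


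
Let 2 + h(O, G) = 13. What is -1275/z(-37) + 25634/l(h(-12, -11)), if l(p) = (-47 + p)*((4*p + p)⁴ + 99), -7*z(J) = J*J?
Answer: 1470046264127/225492140808 ≈ 6.5193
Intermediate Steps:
z(J) = -J²/7 (z(J) = -J*J/7 = -J²/7)
h(O, G) = 11 (h(O, G) = -2 + 13 = 11)
l(p) = (-47 + p)*(99 + 625*p⁴) (l(p) = (-47 + p)*((5*p)⁴ + 99) = (-47 + p)*(625*p⁴ + 99) = (-47 + p)*(99 + 625*p⁴))
-1275/z(-37) + 25634/l(h(-12, -11)) = -1275/((-⅐*(-37)²)) + 25634/(-4653 - 29375*11⁴ + 99*11 + 625*11⁵) = -1275/((-⅐*1369)) + 25634/(-4653 - 29375*14641 + 1089 + 625*161051) = -1275/(-1369/7) + 25634/(-4653 - 430079375 + 1089 + 100656875) = -1275*(-7/1369) + 25634/(-329426064) = 8925/1369 + 25634*(-1/329426064) = 8925/1369 - 12817/164713032 = 1470046264127/225492140808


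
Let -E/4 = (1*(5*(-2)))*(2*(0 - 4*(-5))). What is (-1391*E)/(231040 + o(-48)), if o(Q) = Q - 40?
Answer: -278200/28869 ≈ -9.6366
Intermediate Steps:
o(Q) = -40 + Q
E = 1600 (E = -4*1*(5*(-2))*2*(0 - 4*(-5)) = -4*1*(-10)*2*(0 + 20) = -(-40)*2*20 = -(-40)*40 = -4*(-400) = 1600)
(-1391*E)/(231040 + o(-48)) = (-1391*1600)/(231040 + (-40 - 48)) = -2225600/(231040 - 88) = -2225600/230952 = -2225600*1/230952 = -278200/28869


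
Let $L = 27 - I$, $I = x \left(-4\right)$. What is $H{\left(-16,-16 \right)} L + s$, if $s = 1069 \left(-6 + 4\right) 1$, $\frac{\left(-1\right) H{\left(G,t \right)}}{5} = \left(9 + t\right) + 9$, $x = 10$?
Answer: $-2808$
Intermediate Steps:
$H{\left(G,t \right)} = -90 - 5 t$ ($H{\left(G,t \right)} = - 5 \left(\left(9 + t\right) + 9\right) = - 5 \left(18 + t\right) = -90 - 5 t$)
$I = -40$ ($I = 10 \left(-4\right) = -40$)
$L = 67$ ($L = 27 - -40 = 27 + 40 = 67$)
$s = -2138$ ($s = 1069 \left(\left(-2\right) 1\right) = 1069 \left(-2\right) = -2138$)
$H{\left(-16,-16 \right)} L + s = \left(-90 - -80\right) 67 - 2138 = \left(-90 + 80\right) 67 - 2138 = \left(-10\right) 67 - 2138 = -670 - 2138 = -2808$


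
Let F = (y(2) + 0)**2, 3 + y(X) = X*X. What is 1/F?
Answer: 1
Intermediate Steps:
y(X) = -3 + X**2 (y(X) = -3 + X*X = -3 + X**2)
F = 1 (F = ((-3 + 2**2) + 0)**2 = ((-3 + 4) + 0)**2 = (1 + 0)**2 = 1**2 = 1)
1/F = 1/1 = 1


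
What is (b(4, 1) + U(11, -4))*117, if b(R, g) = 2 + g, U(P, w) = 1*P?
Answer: 1638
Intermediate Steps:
U(P, w) = P
(b(4, 1) + U(11, -4))*117 = ((2 + 1) + 11)*117 = (3 + 11)*117 = 14*117 = 1638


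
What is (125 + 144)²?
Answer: 72361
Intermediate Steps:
(125 + 144)² = 269² = 72361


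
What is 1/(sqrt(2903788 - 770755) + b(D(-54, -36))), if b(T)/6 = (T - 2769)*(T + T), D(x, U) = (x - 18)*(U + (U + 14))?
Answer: 3357504/236729495208763 - sqrt(2133033)/4971319399384023 ≈ 1.4183e-8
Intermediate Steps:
D(x, U) = (-18 + x)*(14 + 2*U) (D(x, U) = (-18 + x)*(U + (14 + U)) = (-18 + x)*(14 + 2*U))
b(T) = 12*T*(-2769 + T) (b(T) = 6*((T - 2769)*(T + T)) = 6*((-2769 + T)*(2*T)) = 6*(2*T*(-2769 + T)) = 12*T*(-2769 + T))
1/(sqrt(2903788 - 770755) + b(D(-54, -36))) = 1/(sqrt(2903788 - 770755) + 12*(-252 - 36*(-36) + 14*(-54) + 2*(-36)*(-54))*(-2769 + (-252 - 36*(-36) + 14*(-54) + 2*(-36)*(-54)))) = 1/(sqrt(2133033) + 12*(-252 + 1296 - 756 + 3888)*(-2769 + (-252 + 1296 - 756 + 3888))) = 1/(sqrt(2133033) + 12*4176*(-2769 + 4176)) = 1/(sqrt(2133033) + 12*4176*1407) = 1/(sqrt(2133033) + 70507584) = 1/(70507584 + sqrt(2133033))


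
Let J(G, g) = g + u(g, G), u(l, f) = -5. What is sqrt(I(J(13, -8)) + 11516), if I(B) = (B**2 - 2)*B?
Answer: sqrt(9345) ≈ 96.670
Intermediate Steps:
J(G, g) = -5 + g (J(G, g) = g - 5 = -5 + g)
I(B) = B*(-2 + B**2) (I(B) = (-2 + B**2)*B = B*(-2 + B**2))
sqrt(I(J(13, -8)) + 11516) = sqrt((-5 - 8)*(-2 + (-5 - 8)**2) + 11516) = sqrt(-13*(-2 + (-13)**2) + 11516) = sqrt(-13*(-2 + 169) + 11516) = sqrt(-13*167 + 11516) = sqrt(-2171 + 11516) = sqrt(9345)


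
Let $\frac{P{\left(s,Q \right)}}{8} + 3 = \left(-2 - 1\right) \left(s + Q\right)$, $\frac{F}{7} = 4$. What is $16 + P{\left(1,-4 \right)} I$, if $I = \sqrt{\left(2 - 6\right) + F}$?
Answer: $16 + 96 \sqrt{6} \approx 251.15$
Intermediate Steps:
$F = 28$ ($F = 7 \cdot 4 = 28$)
$P{\left(s,Q \right)} = -24 - 24 Q - 24 s$ ($P{\left(s,Q \right)} = -24 + 8 \left(-2 - 1\right) \left(s + Q\right) = -24 + 8 \left(- 3 \left(Q + s\right)\right) = -24 + 8 \left(- 3 Q - 3 s\right) = -24 - \left(24 Q + 24 s\right) = -24 - 24 Q - 24 s$)
$I = 2 \sqrt{6}$ ($I = \sqrt{\left(2 - 6\right) + 28} = \sqrt{-4 + 28} = \sqrt{24} = 2 \sqrt{6} \approx 4.899$)
$16 + P{\left(1,-4 \right)} I = 16 + \left(-24 - -96 - 24\right) 2 \sqrt{6} = 16 + \left(-24 + 96 - 24\right) 2 \sqrt{6} = 16 + 48 \cdot 2 \sqrt{6} = 16 + 96 \sqrt{6}$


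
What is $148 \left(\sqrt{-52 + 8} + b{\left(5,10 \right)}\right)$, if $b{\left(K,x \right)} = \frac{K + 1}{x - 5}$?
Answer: $\frac{888}{5} + 296 i \sqrt{11} \approx 177.6 + 981.72 i$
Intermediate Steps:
$b{\left(K,x \right)} = \frac{1 + K}{-5 + x}$
$148 \left(\sqrt{-52 + 8} + b{\left(5,10 \right)}\right) = 148 \left(\sqrt{-52 + 8} + \frac{1 + 5}{-5 + 10}\right) = 148 \left(\sqrt{-44} + \frac{1}{5} \cdot 6\right) = 148 \left(2 i \sqrt{11} + \frac{1}{5} \cdot 6\right) = 148 \left(2 i \sqrt{11} + \frac{6}{5}\right) = 148 \left(\frac{6}{5} + 2 i \sqrt{11}\right) = \frac{888}{5} + 296 i \sqrt{11}$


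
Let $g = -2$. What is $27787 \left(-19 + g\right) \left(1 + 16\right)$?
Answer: $-9919959$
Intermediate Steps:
$27787 \left(-19 + g\right) \left(1 + 16\right) = 27787 \left(-19 - 2\right) \left(1 + 16\right) = 27787 \left(\left(-21\right) 17\right) = 27787 \left(-357\right) = -9919959$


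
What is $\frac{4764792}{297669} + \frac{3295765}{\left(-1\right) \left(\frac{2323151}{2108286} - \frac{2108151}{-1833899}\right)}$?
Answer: $- \frac{252870854598398811797998}{172747432216971101} \approx -1.4638 \cdot 10^{6}$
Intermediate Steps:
$\frac{4764792}{297669} + \frac{3295765}{\left(-1\right) \left(\frac{2323151}{2108286} - \frac{2108151}{-1833899}\right)} = 4764792 \cdot \frac{1}{297669} + \frac{3295765}{\left(-1\right) \left(2323151 \cdot \frac{1}{2108286} - - \frac{2108151}{1833899}\right)} = \frac{1588264}{99223} + \frac{3295765}{\left(-1\right) \left(\frac{2323151}{2108286} + \frac{2108151}{1833899}\right)} = \frac{1588264}{99223} + \frac{3295765}{\left(-1\right) \frac{8705009534935}{3866383587114}} = \frac{1588264}{99223} + \frac{3295765}{- \frac{8705009534935}{3866383587114}} = \frac{1588264}{99223} + 3295765 \left(- \frac{3866383587114}{8705009534935}\right) = \frac{1588264}{99223} - \frac{2548538340596954442}{1741001906987} = - \frac{252870854598398811797998}{172747432216971101}$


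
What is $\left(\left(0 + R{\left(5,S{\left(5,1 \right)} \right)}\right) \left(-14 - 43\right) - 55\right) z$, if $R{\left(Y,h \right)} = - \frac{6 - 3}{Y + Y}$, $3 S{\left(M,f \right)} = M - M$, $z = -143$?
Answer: $\frac{54197}{10} \approx 5419.7$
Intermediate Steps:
$S{\left(M,f \right)} = 0$ ($S{\left(M,f \right)} = \frac{M - M}{3} = \frac{1}{3} \cdot 0 = 0$)
$R{\left(Y,h \right)} = - \frac{3}{2 Y}$
$\left(\left(0 + R{\left(5,S{\left(5,1 \right)} \right)}\right) \left(-14 - 43\right) - 55\right) z = \left(\left(0 - \frac{3}{2 \cdot 5}\right) \left(-14 - 43\right) - 55\right) \left(-143\right) = \left(\left(0 - \frac{3}{10}\right) \left(-57\right) - 55\right) \left(-143\right) = \left(\left(- \frac{3}{10}\right) \left(-57\right) - 55\right) \left(-143\right) = \left(\frac{171}{10} - 55\right) \left(-143\right) = \left(- \frac{379}{10}\right) \left(-143\right) = \frac{54197}{10}$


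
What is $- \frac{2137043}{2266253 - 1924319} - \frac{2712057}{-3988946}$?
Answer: $- \frac{1899301157110}{340989065391} \approx -5.57$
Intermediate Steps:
$- \frac{2137043}{2266253 - 1924319} - \frac{2712057}{-3988946} = - \frac{2137043}{341934} - - \frac{2712057}{3988946} = \left(-2137043\right) \frac{1}{341934} + \frac{2712057}{3988946} = - \frac{2137043}{341934} + \frac{2712057}{3988946} = - \frac{1899301157110}{340989065391}$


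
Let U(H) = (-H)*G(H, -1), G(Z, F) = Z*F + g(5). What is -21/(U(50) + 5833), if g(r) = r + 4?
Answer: -21/7883 ≈ -0.0026640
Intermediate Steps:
g(r) = 4 + r
G(Z, F) = 9 + F*Z (G(Z, F) = Z*F + (4 + 5) = F*Z + 9 = 9 + F*Z)
U(H) = -H*(9 - H) (U(H) = (-H)*(9 - H) = -H*(9 - H))
-21/(U(50) + 5833) = -21/(50*(-9 + 50) + 5833) = -21/(50*41 + 5833) = -21/(2050 + 5833) = -21/7883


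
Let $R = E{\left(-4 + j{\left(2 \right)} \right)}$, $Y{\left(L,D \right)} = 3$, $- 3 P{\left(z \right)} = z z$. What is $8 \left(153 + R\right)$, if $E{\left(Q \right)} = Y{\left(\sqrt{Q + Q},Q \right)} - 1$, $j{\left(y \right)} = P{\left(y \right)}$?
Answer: $1240$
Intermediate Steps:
$P{\left(z \right)} = - \frac{z^{2}}{3}$ ($P{\left(z \right)} = - \frac{z z}{3} = - \frac{z^{2}}{3}$)
$j{\left(y \right)} = - \frac{y^{2}}{3}$
$E{\left(Q \right)} = 2$ ($E{\left(Q \right)} = 3 - 1 = 2$)
$R = 2$
$8 \left(153 + R\right) = 8 \left(153 + 2\right) = 8 \cdot 155 = 1240$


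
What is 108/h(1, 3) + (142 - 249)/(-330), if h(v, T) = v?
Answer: 35747/330 ≈ 108.32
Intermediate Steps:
108/h(1, 3) + (142 - 249)/(-330) = 108/1 + (142 - 249)/(-330) = 108*1 - 107*(-1/330) = 108 + 107/330 = 35747/330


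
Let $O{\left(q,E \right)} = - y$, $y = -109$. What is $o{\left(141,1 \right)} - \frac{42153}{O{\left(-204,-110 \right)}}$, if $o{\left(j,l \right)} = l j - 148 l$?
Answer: $- \frac{42916}{109} \approx -393.72$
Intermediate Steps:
$O{\left(q,E \right)} = 109$ ($O{\left(q,E \right)} = \left(-1\right) \left(-109\right) = 109$)
$o{\left(j,l \right)} = - 148 l + j l$ ($o{\left(j,l \right)} = j l - 148 l = - 148 l + j l$)
$o{\left(141,1 \right)} - \frac{42153}{O{\left(-204,-110 \right)}} = 1 \left(-148 + 141\right) - \frac{42153}{109} = 1 \left(-7\right) - 42153 \cdot \frac{1}{109} = -7 - \frac{42153}{109} = - \frac{42916}{109}$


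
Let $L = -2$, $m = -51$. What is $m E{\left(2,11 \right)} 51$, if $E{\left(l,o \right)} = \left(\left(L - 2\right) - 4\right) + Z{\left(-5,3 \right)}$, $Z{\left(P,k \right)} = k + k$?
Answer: $5202$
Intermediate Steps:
$Z{\left(P,k \right)} = 2 k$
$E{\left(l,o \right)} = -2$ ($E{\left(l,o \right)} = \left(\left(-2 - 2\right) - 4\right) + 2 \cdot 3 = \left(\left(-2 - 2\right) - 4\right) + 6 = \left(-4 - 4\right) + 6 = -8 + 6 = -2$)
$m E{\left(2,11 \right)} 51 = \left(-51\right) \left(-2\right) 51 = 102 \cdot 51 = 5202$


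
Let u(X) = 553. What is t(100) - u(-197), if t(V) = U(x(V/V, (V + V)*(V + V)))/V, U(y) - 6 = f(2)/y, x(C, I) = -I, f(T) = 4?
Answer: -552940001/1000000 ≈ -552.94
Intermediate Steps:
U(y) = 6 + 4/y
t(V) = (6 - 1/V²)/V (t(V) = (6 + 4/((-(V + V)*(V + V))))/V = (6 + 4/((-2*V*2*V)))/V = (6 + 4/((-4*V²)))/V = (6 + 4*(-1/(4*V²)))/V = (6 - 1/V²)/V)
t(100) - u(-197) = (-1/100³ + 6/100) - 1*553 = (-1*1/1000000 + 6*(1/100)) - 553 = (-1/1000000 + 3/50) - 553 = 59999/1000000 - 553 = -552940001/1000000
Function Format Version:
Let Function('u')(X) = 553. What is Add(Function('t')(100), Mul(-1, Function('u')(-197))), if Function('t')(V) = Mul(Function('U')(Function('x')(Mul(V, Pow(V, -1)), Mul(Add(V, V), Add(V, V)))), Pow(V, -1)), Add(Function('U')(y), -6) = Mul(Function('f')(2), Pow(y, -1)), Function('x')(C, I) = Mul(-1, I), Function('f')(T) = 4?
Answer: Rational(-552940001, 1000000) ≈ -552.94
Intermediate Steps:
Function('U')(y) = Add(6, Mul(4, Pow(y, -1)))
Function('t')(V) = Mul(Pow(V, -1), Add(6, Mul(-1, Pow(V, -2)))) (Function('t')(V) = Mul(Add(6, Mul(4, Pow(Mul(-1, Mul(Add(V, V), Add(V, V))), -1))), Pow(V, -1)) = Mul(Add(6, Mul(4, Pow(Mul(-1, Mul(Mul(2, V), Mul(2, V))), -1))), Pow(V, -1)) = Mul(Add(6, Mul(4, Pow(Mul(-1, Mul(4, Pow(V, 2))), -1))), Pow(V, -1)) = Mul(Add(6, Mul(4, Pow(Mul(-4, Pow(V, 2)), -1))), Pow(V, -1)) = Mul(Add(6, Mul(4, Mul(Rational(-1, 4), Pow(V, -2)))), Pow(V, -1)) = Mul(Add(6, Mul(-1, Pow(V, -2))), Pow(V, -1)) = Mul(Pow(V, -1), Add(6, Mul(-1, Pow(V, -2)))))
Add(Function('t')(100), Mul(-1, Function('u')(-197))) = Add(Add(Mul(-1, Pow(100, -3)), Mul(6, Pow(100, -1))), Mul(-1, 553)) = Add(Add(Mul(-1, Rational(1, 1000000)), Mul(6, Rational(1, 100))), -553) = Add(Add(Rational(-1, 1000000), Rational(3, 50)), -553) = Add(Rational(59999, 1000000), -553) = Rational(-552940001, 1000000)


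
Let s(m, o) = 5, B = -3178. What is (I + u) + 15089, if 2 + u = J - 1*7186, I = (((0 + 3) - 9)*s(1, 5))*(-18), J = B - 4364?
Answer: 899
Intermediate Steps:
J = -7542 (J = -3178 - 4364 = -7542)
I = 540 (I = (((0 + 3) - 9)*5)*(-18) = ((3 - 9)*5)*(-18) = -6*5*(-18) = -30*(-18) = 540)
u = -14730 (u = -2 + (-7542 - 1*7186) = -2 + (-7542 - 7186) = -2 - 14728 = -14730)
(I + u) + 15089 = (540 - 14730) + 15089 = -14190 + 15089 = 899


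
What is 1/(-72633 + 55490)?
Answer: -1/17143 ≈ -5.8333e-5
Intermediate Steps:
1/(-72633 + 55490) = 1/(-17143) = -1/17143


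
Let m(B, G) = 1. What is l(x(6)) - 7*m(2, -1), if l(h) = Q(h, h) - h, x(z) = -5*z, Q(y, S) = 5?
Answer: 28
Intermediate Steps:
l(h) = 5 - h
l(x(6)) - 7*m(2, -1) = (5 - (-5)*6) - 7*1 = (5 - 1*(-30)) - 7 = (5 + 30) - 7 = 35 - 7 = 28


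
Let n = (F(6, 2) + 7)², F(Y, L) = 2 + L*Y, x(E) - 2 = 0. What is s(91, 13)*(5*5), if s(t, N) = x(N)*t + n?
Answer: 15575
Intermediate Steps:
x(E) = 2 (x(E) = 2 + 0 = 2)
n = 441 (n = ((2 + 2*6) + 7)² = ((2 + 12) + 7)² = (14 + 7)² = 21² = 441)
s(t, N) = 441 + 2*t (s(t, N) = 2*t + 441 = 441 + 2*t)
s(91, 13)*(5*5) = (441 + 2*91)*(5*5) = (441 + 182)*25 = 623*25 = 15575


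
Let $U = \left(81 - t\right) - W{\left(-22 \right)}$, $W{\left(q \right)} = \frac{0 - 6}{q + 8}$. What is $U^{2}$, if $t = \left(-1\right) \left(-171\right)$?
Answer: $\frac{400689}{49} \approx 8177.3$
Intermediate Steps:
$t = 171$
$W{\left(q \right)} = - \frac{6}{8 + q}$
$U = - \frac{633}{7}$ ($U = \left(81 - 171\right) - - \frac{6}{8 - 22} = \left(81 - 171\right) - - \frac{6}{-14} = -90 - \left(-6\right) \left(- \frac{1}{14}\right) = -90 - \frac{3}{7} = - \frac{633}{7} \approx -90.429$)
$U^{2} = \left(- \frac{633}{7}\right)^{2} = \frac{400689}{49}$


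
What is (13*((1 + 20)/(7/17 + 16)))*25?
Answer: 38675/93 ≈ 415.86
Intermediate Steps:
(13*((1 + 20)/(7/17 + 16)))*25 = (13*(21/(7*(1/17) + 16)))*25 = (13*(21/(7/17 + 16)))*25 = (13*(21/(279/17)))*25 = (13*(21*(17/279)))*25 = (13*(119/93))*25 = (1547/93)*25 = 38675/93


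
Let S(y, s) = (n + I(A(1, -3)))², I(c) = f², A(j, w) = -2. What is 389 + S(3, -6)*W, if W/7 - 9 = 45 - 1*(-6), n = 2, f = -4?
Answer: 136469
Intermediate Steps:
I(c) = 16 (I(c) = (-4)² = 16)
W = 420 (W = 63 + 7*(45 - 1*(-6)) = 63 + 7*(45 + 6) = 63 + 7*51 = 63 + 357 = 420)
S(y, s) = 324 (S(y, s) = (2 + 16)² = 18² = 324)
389 + S(3, -6)*W = 389 + 324*420 = 389 + 136080 = 136469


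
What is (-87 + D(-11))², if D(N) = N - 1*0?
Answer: 9604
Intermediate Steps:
D(N) = N (D(N) = N + 0 = N)
(-87 + D(-11))² = (-87 - 11)² = (-98)² = 9604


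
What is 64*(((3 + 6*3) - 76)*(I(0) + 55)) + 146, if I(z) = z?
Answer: -193454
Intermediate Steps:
64*(((3 + 6*3) - 76)*(I(0) + 55)) + 146 = 64*(((3 + 6*3) - 76)*(0 + 55)) + 146 = 64*(((3 + 18) - 76)*55) + 146 = 64*((21 - 76)*55) + 146 = 64*(-55*55) + 146 = 64*(-3025) + 146 = -193600 + 146 = -193454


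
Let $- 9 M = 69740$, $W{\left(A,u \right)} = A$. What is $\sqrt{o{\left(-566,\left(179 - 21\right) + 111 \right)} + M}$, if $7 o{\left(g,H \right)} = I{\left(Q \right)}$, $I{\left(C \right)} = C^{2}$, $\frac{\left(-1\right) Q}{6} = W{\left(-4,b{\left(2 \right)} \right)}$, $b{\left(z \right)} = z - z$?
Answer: $\frac{2 i \sqrt{845243}}{21} \approx 87.559 i$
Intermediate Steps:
$b{\left(z \right)} = 0$
$Q = 24$ ($Q = \left(-6\right) \left(-4\right) = 24$)
$M = - \frac{69740}{9}$ ($M = \left(- \frac{1}{9}\right) 69740 = - \frac{69740}{9} \approx -7748.9$)
$o{\left(g,H \right)} = \frac{576}{7}$ ($o{\left(g,H \right)} = \frac{24^{2}}{7} = \frac{1}{7} \cdot 576 = \frac{576}{7}$)
$\sqrt{o{\left(-566,\left(179 - 21\right) + 111 \right)} + M} = \sqrt{\frac{576}{7} - \frac{69740}{9}} = \sqrt{- \frac{482996}{63}} = \frac{2 i \sqrt{845243}}{21}$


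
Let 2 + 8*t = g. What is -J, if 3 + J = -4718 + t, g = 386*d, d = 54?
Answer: 8463/4 ≈ 2115.8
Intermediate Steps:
g = 20844 (g = 386*54 = 20844)
t = 10421/4 (t = -¼ + (⅛)*20844 = -¼ + 5211/2 = 10421/4 ≈ 2605.3)
J = -8463/4 (J = -3 + (-4718 + 10421/4) = -3 - 8451/4 = -8463/4 ≈ -2115.8)
-J = -1*(-8463/4) = 8463/4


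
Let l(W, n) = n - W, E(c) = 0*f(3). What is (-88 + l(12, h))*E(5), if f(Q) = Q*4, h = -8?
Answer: 0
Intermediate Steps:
f(Q) = 4*Q
E(c) = 0 (E(c) = 0*(4*3) = 0*12 = 0)
(-88 + l(12, h))*E(5) = (-88 + (-8 - 1*12))*0 = (-88 + (-8 - 12))*0 = (-88 - 20)*0 = -108*0 = 0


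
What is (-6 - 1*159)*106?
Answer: -17490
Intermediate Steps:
(-6 - 1*159)*106 = (-6 - 159)*106 = -165*106 = -17490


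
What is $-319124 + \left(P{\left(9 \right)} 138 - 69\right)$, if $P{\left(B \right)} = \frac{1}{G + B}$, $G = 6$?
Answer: $- \frac{1595919}{5} \approx -3.1918 \cdot 10^{5}$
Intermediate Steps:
$P{\left(B \right)} = \frac{1}{6 + B}$
$-319124 + \left(P{\left(9 \right)} 138 - 69\right) = -319124 + \left(\frac{1}{6 + 9} \cdot 138 - 69\right) = -319124 + \left(\frac{1}{15} \cdot 138 + \left(-89 + 20\right)\right) = -319124 + \left(\frac{1}{15} \cdot 138 - 69\right) = -319124 + \left(\frac{46}{5} - 69\right) = -319124 - \frac{299}{5} = - \frac{1595919}{5}$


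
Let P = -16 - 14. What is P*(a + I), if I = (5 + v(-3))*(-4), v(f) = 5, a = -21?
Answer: 1830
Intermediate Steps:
P = -30
I = -40 (I = (5 + 5)*(-4) = 10*(-4) = -40)
P*(a + I) = -30*(-21 - 40) = -30*(-61) = 1830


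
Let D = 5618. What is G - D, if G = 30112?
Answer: 24494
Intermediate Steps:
G - D = 30112 - 1*5618 = 30112 - 5618 = 24494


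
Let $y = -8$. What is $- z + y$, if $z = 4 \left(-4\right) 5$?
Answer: $72$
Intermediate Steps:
$z = -80$ ($z = \left(-16\right) 5 = -80$)
$- z + y = \left(-1\right) \left(-80\right) - 8 = 80 - 8 = 72$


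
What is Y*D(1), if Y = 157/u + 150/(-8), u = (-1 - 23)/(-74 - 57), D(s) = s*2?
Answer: 20117/12 ≈ 1676.4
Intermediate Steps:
D(s) = 2*s
u = 24/131 (u = -24/(-131) = -24*(-1/131) = 24/131 ≈ 0.18321)
Y = 20117/24 (Y = 157/(24/131) + 150/(-8) = 157*(131/24) + 150*(-⅛) = 20567/24 - 75/4 = 20117/24 ≈ 838.21)
Y*D(1) = 20117*(2*1)/24 = (20117/24)*2 = 20117/12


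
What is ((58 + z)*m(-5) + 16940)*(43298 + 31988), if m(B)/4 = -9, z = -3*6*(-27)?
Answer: -199056184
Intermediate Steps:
z = 486 (z = -18*(-27) = 486)
m(B) = -36 (m(B) = 4*(-9) = -36)
((58 + z)*m(-5) + 16940)*(43298 + 31988) = ((58 + 486)*(-36) + 16940)*(43298 + 31988) = (544*(-36) + 16940)*75286 = (-19584 + 16940)*75286 = -2644*75286 = -199056184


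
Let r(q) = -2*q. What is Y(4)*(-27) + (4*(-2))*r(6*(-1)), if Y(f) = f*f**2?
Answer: -1824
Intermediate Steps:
Y(f) = f**3
Y(4)*(-27) + (4*(-2))*r(6*(-1)) = 4**3*(-27) + (4*(-2))*(-12*(-1)) = 64*(-27) - (-16)*(-6) = -1728 - 8*12 = -1728 - 96 = -1824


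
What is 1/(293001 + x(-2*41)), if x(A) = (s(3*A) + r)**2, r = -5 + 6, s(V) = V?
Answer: 1/353026 ≈ 2.8327e-6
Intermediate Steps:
r = 1
x(A) = (1 + 3*A)**2 (x(A) = (3*A + 1)**2 = (1 + 3*A)**2)
1/(293001 + x(-2*41)) = 1/(293001 + (1 + 3*(-2*41))**2) = 1/(293001 + (1 + 3*(-82))**2) = 1/(293001 + (1 - 246)**2) = 1/(293001 + (-245)**2) = 1/(293001 + 60025) = 1/353026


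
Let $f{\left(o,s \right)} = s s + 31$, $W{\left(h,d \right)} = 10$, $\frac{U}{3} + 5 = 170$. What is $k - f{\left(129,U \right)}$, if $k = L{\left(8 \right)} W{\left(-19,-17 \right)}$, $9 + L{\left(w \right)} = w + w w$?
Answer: $-244426$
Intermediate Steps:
$U = 495$ ($U = -15 + 3 \cdot 170 = -15 + 510 = 495$)
$L{\left(w \right)} = -9 + w + w^{2}$ ($L{\left(w \right)} = -9 + \left(w + w w\right) = -9 + \left(w + w^{2}\right) = -9 + w + w^{2}$)
$f{\left(o,s \right)} = 31 + s^{2}$ ($f{\left(o,s \right)} = s^{2} + 31 = 31 + s^{2}$)
$k = 630$ ($k = \left(-9 + 8 + 8^{2}\right) 10 = \left(-9 + 8 + 64\right) 10 = 63 \cdot 10 = 630$)
$k - f{\left(129,U \right)} = 630 - \left(31 + 495^{2}\right) = 630 - \left(31 + 245025\right) = 630 - 245056 = -244426$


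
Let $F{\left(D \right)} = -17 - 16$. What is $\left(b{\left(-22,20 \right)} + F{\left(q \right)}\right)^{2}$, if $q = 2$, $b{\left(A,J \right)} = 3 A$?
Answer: $9801$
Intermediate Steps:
$F{\left(D \right)} = -33$ ($F{\left(D \right)} = -17 - 16 = -33$)
$\left(b{\left(-22,20 \right)} + F{\left(q \right)}\right)^{2} = \left(3 \left(-22\right) - 33\right)^{2} = \left(-66 - 33\right)^{2} = \left(-99\right)^{2} = 9801$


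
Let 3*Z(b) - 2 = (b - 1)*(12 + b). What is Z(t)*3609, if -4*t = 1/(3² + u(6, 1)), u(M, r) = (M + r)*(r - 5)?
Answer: -68478369/5776 ≈ -11856.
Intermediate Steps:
u(M, r) = (-5 + r)*(M + r) (u(M, r) = (M + r)*(-5 + r) = (-5 + r)*(M + r))
t = 1/76 (t = -1/(4*(3² + (1² - 5*6 - 5*1 + 6*1))) = -1/(4*(9 + (1 - 30 - 5 + 6))) = -1/(4*(9 - 28)) = -¼/(-19) = -¼*(-1/19) = 1/76 ≈ 0.013158)
Z(b) = ⅔ + (-1 + b)*(12 + b)/3 (Z(b) = ⅔ + ((b - 1)*(12 + b))/3 = ⅔ + ((-1 + b)*(12 + b))/3 = ⅔ + (-1 + b)*(12 + b)/3)
Z(t)*3609 = (-10/3 + (1/76)²/3 + (11/3)*(1/76))*3609 = (-10/3 + (⅓)*(1/5776) + 11/228)*3609 = (-10/3 + 1/17328 + 11/228)*3609 = -56923/17328*3609 = -68478369/5776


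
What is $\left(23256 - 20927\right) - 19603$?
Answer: $-17274$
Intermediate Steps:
$\left(23256 - 20927\right) - 19603 = 2329 - 19603 = -17274$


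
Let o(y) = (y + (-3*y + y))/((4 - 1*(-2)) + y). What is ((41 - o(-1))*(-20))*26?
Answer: -21216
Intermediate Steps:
o(y) = -y/(6 + y) (o(y) = (y - 2*y)/((4 + 2) + y) = (-y)/(6 + y) = -y/(6 + y))
((41 - o(-1))*(-20))*26 = ((41 - (-1)*(-1)/(6 - 1))*(-20))*26 = ((41 - (-1)*(-1)/5)*(-20))*26 = ((41 - 1*1/5)*(-20))*26 = ((41 - 1/5)*(-20))*26 = ((204/5)*(-20))*26 = -816*26 = -21216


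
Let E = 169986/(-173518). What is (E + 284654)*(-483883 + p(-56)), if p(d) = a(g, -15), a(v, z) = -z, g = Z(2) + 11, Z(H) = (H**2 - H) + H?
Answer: -11949706414308124/86759 ≈ -1.3773e+11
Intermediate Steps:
Z(H) = H**2
g = 15 (g = 2**2 + 11 = 4 + 11 = 15)
p(d) = 15 (p(d) = -1*(-15) = 15)
E = -84993/86759 (E = 169986*(-1/173518) = -84993/86759 ≈ -0.97964)
(E + 284654)*(-483883 + p(-56)) = (-84993/86759 + 284654)*(-483883 + 15) = (24696211393/86759)*(-483868) = -11949706414308124/86759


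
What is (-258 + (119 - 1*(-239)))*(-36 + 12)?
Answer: -2400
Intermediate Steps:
(-258 + (119 - 1*(-239)))*(-36 + 12) = (-258 + (119 + 239))*(-24) = (-258 + 358)*(-24) = 100*(-24) = -2400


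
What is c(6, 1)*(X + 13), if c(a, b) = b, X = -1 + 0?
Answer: 12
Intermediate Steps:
X = -1
c(6, 1)*(X + 13) = 1*(-1 + 13) = 1*12 = 12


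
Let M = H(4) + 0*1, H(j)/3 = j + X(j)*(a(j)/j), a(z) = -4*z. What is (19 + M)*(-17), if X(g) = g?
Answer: 289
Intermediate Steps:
H(j) = -9*j (H(j) = 3*(j + j*((-4*j)/j)) = 3*(j + j*(-4)) = 3*(j - 4*j) = 3*(-3*j) = -9*j)
M = -36 (M = -9*4 + 0*1 = -36 + 0 = -36)
(19 + M)*(-17) = (19 - 36)*(-17) = -17*(-17) = 289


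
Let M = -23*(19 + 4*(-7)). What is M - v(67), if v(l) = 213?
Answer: -6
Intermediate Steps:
M = 207 (M = -23*(19 - 28) = -23*(-9) = 207)
M - v(67) = 207 - 1*213 = 207 - 213 = -6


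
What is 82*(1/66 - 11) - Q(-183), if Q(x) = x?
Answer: -23686/33 ≈ -717.76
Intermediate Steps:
82*(1/66 - 11) - Q(-183) = 82*(1/66 - 11) - 1*(-183) = 82*(1/66 - 11) + 183 = 82*(-725/66) + 183 = -29725/33 + 183 = -23686/33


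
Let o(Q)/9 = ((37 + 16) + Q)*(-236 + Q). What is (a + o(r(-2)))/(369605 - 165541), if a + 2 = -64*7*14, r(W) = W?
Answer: -28879/51016 ≈ -0.56608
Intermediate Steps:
a = -6274 (a = -2 - 64*7*14 = -2 - 448*14 = -2 - 6272 = -6274)
o(Q) = 9*(-236 + Q)*(53 + Q) (o(Q) = 9*(((37 + 16) + Q)*(-236 + Q)) = 9*((53 + Q)*(-236 + Q)) = 9*((-236 + Q)*(53 + Q)) = 9*(-236 + Q)*(53 + Q))
(a + o(r(-2)))/(369605 - 165541) = (-6274 + (-112572 - 1647*(-2) + 9*(-2)²))/(369605 - 165541) = (-6274 + (-112572 + 3294 + 9*4))/204064 = (-6274 + (-112572 + 3294 + 36))*(1/204064) = (-6274 - 109242)*(1/204064) = -115516*1/204064 = -28879/51016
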